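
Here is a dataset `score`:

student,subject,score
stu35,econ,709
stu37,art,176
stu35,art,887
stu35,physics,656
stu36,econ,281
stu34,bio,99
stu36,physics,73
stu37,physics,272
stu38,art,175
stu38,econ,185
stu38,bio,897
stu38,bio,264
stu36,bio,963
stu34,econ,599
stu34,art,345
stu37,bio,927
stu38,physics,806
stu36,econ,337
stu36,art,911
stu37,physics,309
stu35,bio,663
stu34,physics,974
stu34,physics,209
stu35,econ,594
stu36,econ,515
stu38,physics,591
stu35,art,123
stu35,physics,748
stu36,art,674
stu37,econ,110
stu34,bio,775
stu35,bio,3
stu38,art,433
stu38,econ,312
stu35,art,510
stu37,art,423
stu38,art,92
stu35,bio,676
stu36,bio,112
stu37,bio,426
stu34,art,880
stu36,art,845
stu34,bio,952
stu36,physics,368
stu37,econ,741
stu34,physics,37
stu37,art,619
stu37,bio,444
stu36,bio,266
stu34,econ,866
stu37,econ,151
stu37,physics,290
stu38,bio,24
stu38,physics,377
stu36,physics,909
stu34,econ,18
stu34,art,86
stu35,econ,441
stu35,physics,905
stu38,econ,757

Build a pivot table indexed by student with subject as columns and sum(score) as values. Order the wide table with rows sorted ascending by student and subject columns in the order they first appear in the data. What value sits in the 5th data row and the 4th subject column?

1185

With rows sorted ascending by student, row 5 is student=stu38. subject columns in first-appearance order: econ, art, physics, bio; column 4 is bio.
Long rows with student=stu38, subject=bio: 897 + 264 + 24 = 1185.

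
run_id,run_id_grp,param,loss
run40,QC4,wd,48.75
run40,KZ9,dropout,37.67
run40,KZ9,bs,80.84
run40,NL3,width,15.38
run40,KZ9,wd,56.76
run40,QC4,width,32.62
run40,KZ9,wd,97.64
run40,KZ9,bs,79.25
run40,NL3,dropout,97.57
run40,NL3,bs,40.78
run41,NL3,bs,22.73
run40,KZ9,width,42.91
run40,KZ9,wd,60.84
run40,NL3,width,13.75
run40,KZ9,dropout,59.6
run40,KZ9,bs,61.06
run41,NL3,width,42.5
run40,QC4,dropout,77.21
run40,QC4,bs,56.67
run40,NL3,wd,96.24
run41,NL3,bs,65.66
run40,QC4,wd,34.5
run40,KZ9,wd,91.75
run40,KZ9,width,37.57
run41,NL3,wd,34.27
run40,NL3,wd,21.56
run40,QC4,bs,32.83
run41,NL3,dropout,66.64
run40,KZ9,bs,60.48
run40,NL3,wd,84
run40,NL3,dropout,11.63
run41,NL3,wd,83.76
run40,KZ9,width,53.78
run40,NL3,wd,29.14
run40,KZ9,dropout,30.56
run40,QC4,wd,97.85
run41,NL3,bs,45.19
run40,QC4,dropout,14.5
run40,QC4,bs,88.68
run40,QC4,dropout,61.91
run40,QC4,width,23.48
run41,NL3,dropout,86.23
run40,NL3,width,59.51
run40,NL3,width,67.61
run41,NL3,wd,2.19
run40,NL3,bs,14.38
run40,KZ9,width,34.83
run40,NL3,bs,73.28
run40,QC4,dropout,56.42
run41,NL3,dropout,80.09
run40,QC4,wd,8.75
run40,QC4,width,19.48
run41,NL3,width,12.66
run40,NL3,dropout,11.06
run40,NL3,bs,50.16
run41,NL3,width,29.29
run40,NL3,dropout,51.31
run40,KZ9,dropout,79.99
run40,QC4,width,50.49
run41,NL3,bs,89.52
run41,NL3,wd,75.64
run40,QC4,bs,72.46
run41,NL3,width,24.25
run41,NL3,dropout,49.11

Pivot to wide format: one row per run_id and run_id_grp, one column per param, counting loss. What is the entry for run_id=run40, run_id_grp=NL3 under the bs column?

4

Rows with run_id=run40, run_id_grp=NL3 and param=bs: loss values are 40.78, 14.38, 73.28, 50.16.
4 rows match — count = 4.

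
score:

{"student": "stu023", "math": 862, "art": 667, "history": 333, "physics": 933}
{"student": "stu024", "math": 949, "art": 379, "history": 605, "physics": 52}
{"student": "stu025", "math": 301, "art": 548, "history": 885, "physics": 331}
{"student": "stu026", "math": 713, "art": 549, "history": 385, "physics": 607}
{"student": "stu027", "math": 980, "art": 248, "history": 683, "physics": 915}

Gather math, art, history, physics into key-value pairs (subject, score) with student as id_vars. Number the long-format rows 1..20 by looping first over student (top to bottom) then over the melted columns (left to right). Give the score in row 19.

20 rows total (5 × 4). Row 19: index ⌊(19-1)/4⌋ = 4 into student → stu027; (19-1) mod 4 = 2 into the melted columns → history.
So row 19 is (stu027, history, 683); score = 683.

683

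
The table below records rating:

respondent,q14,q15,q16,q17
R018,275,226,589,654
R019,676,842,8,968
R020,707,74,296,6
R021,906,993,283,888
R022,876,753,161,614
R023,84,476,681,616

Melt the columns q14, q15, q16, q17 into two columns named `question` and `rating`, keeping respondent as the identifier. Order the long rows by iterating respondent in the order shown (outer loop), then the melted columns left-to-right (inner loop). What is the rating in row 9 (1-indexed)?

707

24 rows total (6 × 4). Row 9: index ⌊(9-1)/4⌋ = 2 into respondent → R020; (9-1) mod 4 = 0 into the melted columns → q14.
So row 9 is (R020, q14, 707); rating = 707.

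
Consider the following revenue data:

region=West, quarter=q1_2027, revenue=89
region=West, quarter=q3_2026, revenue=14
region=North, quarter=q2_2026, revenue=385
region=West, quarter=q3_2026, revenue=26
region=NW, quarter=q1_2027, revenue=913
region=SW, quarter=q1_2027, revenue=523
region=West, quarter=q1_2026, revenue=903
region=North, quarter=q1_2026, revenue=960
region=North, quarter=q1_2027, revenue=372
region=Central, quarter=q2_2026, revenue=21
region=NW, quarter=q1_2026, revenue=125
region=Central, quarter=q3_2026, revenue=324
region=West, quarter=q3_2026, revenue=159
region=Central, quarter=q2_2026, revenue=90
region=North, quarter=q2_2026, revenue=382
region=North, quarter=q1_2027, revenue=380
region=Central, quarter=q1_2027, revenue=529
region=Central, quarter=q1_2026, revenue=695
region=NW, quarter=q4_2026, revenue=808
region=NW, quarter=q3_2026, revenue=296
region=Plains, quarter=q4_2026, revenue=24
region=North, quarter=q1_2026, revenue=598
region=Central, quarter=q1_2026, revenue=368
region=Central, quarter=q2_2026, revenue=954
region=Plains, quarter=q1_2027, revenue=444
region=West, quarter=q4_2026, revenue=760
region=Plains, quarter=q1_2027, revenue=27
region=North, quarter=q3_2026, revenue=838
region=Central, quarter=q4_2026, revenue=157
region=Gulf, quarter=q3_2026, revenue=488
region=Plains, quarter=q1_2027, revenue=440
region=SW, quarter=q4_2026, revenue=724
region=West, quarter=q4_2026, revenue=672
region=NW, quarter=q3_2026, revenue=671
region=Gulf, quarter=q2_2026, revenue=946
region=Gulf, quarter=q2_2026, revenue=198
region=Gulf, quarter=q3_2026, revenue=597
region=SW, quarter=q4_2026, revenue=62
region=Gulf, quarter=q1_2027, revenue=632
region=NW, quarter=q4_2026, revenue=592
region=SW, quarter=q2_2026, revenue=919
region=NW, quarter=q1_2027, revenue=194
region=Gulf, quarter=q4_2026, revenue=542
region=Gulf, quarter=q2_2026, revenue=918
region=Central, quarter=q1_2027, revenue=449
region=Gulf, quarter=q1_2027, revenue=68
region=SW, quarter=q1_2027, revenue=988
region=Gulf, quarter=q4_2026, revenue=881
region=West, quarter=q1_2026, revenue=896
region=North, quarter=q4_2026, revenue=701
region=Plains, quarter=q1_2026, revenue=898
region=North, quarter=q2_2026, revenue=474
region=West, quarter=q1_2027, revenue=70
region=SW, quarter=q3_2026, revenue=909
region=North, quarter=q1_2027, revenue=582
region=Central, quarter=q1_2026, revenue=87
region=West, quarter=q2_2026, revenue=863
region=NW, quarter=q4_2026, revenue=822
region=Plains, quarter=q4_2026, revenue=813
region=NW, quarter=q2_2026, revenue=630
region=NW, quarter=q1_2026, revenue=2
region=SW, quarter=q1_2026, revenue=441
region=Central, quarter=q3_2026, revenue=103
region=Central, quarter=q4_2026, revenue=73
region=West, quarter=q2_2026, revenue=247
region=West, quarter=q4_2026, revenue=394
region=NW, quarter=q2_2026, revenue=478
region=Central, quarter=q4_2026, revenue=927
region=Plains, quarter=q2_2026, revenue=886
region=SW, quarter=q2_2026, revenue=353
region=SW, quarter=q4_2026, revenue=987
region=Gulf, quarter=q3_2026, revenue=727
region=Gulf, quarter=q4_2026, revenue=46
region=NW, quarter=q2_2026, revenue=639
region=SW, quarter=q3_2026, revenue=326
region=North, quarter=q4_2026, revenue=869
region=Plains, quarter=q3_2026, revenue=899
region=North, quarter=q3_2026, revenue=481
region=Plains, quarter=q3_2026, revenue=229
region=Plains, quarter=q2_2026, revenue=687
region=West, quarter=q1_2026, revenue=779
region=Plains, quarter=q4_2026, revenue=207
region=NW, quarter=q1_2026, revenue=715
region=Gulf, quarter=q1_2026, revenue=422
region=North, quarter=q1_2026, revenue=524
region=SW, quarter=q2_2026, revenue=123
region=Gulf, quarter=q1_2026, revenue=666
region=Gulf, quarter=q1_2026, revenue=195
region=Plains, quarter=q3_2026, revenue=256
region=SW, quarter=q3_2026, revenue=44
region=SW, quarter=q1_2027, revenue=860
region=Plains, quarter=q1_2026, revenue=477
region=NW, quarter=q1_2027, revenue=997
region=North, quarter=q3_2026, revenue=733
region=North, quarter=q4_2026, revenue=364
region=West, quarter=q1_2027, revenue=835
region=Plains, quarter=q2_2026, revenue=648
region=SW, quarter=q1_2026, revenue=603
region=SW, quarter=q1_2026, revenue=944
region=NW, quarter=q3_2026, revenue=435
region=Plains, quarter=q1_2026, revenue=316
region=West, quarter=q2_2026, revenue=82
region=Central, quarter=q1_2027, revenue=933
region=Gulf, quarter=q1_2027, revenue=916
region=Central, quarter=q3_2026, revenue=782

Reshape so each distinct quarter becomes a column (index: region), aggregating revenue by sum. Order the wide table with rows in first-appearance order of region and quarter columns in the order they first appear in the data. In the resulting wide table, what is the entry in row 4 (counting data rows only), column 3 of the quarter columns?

With rows in first-appearance order of region, row 4 is region=SW. quarter columns in first-appearance order: q1_2027, q3_2026, q2_2026, q1_2026, q4_2026; column 3 is q2_2026.
Long rows with region=SW, quarter=q2_2026: 919 + 353 + 123 = 1395.

1395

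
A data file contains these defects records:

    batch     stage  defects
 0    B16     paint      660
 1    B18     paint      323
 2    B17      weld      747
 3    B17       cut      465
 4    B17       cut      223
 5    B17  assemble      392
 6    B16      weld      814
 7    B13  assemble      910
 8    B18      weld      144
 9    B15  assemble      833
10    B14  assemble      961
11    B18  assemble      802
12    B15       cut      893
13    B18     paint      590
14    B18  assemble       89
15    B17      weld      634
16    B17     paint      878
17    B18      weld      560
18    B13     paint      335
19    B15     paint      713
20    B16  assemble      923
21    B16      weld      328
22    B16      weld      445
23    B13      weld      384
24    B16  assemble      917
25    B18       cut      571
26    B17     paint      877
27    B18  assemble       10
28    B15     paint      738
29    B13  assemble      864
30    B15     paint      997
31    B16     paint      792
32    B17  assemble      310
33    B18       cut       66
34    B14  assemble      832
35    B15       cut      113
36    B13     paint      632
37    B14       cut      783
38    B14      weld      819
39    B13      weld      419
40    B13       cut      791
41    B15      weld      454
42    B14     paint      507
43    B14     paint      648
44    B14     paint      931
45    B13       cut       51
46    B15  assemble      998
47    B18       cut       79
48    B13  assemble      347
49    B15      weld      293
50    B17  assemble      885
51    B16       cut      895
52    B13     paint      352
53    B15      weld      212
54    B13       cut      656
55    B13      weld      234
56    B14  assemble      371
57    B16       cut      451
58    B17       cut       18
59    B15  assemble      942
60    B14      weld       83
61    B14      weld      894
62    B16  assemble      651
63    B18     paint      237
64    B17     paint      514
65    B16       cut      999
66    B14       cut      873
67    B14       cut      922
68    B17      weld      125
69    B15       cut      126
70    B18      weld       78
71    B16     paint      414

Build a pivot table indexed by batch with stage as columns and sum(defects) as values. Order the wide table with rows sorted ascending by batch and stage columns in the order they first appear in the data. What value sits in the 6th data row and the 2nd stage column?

782

With rows sorted ascending by batch, row 6 is batch=B18. stage columns in first-appearance order: paint, weld, cut, assemble; column 2 is weld.
Long rows with batch=B18, stage=weld: 144 + 560 + 78 = 782.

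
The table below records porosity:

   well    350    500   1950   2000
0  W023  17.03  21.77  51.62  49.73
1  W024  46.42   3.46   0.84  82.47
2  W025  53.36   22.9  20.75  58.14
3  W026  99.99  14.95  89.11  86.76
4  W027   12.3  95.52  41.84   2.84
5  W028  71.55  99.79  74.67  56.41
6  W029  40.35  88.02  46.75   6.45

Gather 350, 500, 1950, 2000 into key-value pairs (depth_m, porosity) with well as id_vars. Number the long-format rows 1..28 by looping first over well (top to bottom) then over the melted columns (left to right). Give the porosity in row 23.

28 rows total (7 × 4). Row 23: index ⌊(23-1)/4⌋ = 5 into well → W028; (23-1) mod 4 = 2 into the melted columns → 1950.
So row 23 is (W028, 1950, 74.67); porosity = 74.67.

74.67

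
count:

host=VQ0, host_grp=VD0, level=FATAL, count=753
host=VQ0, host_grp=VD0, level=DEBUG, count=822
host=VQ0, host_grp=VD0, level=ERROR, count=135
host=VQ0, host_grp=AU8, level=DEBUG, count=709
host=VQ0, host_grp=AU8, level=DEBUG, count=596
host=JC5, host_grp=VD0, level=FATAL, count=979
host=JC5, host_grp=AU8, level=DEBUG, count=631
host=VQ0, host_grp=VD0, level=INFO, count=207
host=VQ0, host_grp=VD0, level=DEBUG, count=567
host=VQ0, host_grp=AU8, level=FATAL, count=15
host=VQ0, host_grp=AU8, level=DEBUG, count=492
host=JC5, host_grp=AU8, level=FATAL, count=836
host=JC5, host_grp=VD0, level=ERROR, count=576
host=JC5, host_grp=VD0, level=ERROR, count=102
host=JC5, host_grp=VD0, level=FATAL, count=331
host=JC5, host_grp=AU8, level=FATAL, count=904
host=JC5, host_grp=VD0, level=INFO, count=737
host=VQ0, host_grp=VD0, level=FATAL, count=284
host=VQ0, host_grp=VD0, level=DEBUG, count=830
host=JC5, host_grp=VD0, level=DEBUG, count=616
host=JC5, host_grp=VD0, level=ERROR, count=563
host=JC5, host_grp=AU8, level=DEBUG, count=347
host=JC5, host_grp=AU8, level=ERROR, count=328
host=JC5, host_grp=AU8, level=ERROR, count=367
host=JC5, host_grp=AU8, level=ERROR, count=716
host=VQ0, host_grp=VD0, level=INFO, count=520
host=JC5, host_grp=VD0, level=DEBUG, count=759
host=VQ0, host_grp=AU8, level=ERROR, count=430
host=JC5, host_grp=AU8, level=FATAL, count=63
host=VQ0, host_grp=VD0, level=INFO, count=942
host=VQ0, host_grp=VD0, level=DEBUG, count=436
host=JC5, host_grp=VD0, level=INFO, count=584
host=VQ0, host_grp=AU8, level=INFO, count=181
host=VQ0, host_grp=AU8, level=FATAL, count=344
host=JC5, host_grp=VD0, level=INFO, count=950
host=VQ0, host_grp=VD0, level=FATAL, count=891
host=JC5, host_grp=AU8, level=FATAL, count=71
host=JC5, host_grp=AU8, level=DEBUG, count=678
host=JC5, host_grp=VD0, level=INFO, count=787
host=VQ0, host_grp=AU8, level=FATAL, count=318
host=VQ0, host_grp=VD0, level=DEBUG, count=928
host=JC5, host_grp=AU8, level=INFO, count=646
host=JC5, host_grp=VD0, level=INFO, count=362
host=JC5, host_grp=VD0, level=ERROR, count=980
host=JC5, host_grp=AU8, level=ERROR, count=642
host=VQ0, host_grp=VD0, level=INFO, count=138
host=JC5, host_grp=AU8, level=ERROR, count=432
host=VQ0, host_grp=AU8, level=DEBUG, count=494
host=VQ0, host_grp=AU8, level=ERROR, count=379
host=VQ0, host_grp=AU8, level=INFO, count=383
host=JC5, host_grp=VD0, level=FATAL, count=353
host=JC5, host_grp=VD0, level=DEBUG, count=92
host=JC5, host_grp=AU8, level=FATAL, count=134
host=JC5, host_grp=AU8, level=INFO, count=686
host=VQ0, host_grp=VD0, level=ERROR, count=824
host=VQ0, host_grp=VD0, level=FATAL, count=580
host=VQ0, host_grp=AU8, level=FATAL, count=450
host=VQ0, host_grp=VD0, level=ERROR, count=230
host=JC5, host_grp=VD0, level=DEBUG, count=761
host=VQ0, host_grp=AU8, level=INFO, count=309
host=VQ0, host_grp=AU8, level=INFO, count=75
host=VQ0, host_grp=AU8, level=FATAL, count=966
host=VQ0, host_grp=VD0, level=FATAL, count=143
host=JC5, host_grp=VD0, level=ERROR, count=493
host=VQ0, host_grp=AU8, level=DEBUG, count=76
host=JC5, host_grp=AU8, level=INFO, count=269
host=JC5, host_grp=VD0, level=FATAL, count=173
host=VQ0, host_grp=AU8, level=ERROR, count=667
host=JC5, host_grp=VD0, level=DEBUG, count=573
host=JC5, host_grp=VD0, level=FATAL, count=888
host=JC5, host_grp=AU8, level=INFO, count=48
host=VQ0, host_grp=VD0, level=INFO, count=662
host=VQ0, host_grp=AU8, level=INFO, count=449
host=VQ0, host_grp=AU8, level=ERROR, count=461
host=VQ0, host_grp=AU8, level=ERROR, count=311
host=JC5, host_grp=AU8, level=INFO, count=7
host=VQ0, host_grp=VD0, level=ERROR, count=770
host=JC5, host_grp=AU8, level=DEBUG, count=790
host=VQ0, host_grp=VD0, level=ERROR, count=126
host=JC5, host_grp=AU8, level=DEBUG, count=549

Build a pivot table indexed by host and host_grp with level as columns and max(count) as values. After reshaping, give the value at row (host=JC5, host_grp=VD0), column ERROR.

980

Rows with host=JC5, host_grp=VD0 and level=ERROR: count values are 576, 102, 563, 980, 493.
max(576, 102, 563, 980, 493) = 980.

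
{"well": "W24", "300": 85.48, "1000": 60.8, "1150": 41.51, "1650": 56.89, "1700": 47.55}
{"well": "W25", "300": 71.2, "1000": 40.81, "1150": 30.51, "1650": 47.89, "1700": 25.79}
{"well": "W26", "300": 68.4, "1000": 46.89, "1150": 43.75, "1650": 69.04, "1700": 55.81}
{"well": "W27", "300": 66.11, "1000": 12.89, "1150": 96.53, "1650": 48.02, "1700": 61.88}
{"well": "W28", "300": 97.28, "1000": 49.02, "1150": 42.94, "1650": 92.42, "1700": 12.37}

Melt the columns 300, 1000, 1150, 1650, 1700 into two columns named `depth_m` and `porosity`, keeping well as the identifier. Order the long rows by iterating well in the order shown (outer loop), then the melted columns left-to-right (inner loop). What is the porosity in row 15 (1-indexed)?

55.81

25 rows total (5 × 5). Row 15: index ⌊(15-1)/5⌋ = 2 into well → W26; (15-1) mod 5 = 4 into the melted columns → 1700.
So row 15 is (W26, 1700, 55.81); porosity = 55.81.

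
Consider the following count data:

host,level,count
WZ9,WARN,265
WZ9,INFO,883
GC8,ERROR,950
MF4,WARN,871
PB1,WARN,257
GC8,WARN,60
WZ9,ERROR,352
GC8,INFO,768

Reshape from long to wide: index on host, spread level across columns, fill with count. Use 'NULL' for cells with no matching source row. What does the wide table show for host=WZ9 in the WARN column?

The long row with host=WZ9, level=WARN has count=265.

265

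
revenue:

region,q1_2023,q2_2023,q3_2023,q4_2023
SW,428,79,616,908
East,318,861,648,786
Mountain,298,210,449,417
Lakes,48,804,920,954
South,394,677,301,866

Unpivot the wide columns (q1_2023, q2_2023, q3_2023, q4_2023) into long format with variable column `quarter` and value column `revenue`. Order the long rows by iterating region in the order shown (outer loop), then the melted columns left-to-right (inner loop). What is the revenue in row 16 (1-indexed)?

954

20 rows total (5 × 4). Row 16: index ⌊(16-1)/4⌋ = 3 into region → Lakes; (16-1) mod 4 = 3 into the melted columns → q4_2023.
So row 16 is (Lakes, q4_2023, 954); revenue = 954.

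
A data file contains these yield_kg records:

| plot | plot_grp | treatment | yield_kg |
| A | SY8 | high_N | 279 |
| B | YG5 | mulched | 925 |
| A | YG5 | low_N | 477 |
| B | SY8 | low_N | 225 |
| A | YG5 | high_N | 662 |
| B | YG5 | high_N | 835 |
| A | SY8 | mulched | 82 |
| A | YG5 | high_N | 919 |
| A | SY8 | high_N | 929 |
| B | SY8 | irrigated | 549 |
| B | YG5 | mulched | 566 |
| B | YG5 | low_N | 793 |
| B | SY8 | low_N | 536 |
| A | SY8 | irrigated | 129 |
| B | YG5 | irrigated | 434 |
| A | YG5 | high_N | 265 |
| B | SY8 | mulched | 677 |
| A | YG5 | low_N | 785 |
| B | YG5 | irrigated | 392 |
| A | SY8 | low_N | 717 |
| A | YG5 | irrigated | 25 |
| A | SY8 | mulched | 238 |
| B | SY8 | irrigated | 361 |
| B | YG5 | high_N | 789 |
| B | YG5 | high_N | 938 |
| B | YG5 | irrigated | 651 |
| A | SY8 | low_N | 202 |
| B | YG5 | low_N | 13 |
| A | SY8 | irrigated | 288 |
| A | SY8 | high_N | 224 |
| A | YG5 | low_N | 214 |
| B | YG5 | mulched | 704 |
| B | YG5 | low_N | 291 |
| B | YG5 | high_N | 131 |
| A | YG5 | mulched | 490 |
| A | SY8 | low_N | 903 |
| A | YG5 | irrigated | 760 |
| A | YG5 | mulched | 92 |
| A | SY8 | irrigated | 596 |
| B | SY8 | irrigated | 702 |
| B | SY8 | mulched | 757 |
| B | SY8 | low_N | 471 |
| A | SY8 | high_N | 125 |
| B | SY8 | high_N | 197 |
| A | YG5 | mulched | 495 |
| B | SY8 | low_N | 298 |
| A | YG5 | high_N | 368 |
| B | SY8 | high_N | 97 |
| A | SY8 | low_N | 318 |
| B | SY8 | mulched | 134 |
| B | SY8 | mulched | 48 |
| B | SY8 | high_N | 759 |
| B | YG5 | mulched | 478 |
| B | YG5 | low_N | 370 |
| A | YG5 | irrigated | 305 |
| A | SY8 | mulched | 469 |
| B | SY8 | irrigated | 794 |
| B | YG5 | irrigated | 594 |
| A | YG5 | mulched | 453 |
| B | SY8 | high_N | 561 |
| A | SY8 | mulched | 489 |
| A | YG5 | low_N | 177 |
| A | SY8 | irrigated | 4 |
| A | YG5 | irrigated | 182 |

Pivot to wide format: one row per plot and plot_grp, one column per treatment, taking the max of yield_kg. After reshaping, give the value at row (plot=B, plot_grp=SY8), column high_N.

759

Rows with plot=B, plot_grp=SY8 and treatment=high_N: yield_kg values are 197, 97, 759, 561.
max(197, 97, 759, 561) = 759.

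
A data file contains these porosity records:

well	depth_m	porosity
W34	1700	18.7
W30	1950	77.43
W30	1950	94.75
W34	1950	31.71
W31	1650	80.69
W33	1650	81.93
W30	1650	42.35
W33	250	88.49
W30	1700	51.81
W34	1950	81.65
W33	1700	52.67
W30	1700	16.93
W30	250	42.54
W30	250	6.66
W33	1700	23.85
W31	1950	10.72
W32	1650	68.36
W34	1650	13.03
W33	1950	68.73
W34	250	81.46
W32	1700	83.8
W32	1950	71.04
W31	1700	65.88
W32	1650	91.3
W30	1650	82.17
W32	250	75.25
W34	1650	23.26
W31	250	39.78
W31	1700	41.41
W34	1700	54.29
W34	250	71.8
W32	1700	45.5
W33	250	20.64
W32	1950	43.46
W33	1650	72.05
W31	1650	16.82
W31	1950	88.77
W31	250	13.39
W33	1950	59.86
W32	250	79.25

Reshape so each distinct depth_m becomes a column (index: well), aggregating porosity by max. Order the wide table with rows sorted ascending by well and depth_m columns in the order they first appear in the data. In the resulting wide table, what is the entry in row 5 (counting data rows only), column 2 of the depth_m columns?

81.65

With rows sorted ascending by well, row 5 is well=W34. depth_m columns in first-appearance order: 1700, 1950, 1650, 250; column 2 is 1950.
Long rows with well=W34, depth_m=1950: max(31.71, 81.65) = 81.65.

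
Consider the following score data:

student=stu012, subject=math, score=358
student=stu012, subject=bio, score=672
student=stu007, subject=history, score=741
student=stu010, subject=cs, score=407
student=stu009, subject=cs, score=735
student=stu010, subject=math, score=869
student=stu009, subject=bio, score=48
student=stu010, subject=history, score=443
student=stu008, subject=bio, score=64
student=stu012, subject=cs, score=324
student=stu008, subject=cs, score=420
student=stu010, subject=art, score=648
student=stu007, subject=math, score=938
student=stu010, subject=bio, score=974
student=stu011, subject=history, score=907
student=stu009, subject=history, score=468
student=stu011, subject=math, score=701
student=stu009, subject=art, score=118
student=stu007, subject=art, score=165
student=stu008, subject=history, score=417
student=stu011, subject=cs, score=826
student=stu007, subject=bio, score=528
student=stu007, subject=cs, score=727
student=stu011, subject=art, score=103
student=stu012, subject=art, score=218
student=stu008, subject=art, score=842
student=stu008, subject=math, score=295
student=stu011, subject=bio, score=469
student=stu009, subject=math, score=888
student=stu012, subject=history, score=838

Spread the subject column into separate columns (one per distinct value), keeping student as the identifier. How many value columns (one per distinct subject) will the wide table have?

5

5 distinct subject values: history, bio, art, math, cs.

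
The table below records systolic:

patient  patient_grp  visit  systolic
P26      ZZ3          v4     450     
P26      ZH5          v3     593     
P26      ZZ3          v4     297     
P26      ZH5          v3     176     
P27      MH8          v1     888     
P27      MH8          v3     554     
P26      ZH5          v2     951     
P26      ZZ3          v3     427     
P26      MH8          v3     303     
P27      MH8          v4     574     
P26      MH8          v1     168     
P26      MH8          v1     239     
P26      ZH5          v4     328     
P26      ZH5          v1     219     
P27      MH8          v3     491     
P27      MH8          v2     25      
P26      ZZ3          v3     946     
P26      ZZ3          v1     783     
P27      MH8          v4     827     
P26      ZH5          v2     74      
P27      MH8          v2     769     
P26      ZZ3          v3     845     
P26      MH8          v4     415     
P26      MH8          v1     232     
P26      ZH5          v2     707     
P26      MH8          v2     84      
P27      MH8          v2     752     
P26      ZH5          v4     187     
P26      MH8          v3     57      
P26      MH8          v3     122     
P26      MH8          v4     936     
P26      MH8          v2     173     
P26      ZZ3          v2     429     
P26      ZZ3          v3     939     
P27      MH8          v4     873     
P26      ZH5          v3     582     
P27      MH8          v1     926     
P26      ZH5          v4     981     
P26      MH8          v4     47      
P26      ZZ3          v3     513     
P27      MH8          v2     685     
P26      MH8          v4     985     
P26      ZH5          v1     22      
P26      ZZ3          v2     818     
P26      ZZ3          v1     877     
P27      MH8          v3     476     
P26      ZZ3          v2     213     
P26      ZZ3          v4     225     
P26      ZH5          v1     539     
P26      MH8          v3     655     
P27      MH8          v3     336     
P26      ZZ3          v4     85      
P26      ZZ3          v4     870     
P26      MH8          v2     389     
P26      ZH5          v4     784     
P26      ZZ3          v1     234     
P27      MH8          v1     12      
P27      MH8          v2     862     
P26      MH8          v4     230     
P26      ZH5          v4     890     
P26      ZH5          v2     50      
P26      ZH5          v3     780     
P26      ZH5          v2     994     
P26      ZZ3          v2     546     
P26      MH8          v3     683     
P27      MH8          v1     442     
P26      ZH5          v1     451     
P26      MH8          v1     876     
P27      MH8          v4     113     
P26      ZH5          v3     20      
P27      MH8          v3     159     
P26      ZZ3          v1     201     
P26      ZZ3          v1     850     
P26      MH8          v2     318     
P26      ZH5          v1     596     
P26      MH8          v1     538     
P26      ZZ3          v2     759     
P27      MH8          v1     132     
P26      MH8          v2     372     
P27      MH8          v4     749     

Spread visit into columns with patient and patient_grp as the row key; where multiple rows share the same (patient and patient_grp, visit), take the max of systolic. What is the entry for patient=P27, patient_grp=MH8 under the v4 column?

873

Rows with patient=P27, patient_grp=MH8 and visit=v4: systolic values are 574, 827, 873, 113, 749.
max(574, 827, 873, 113, 749) = 873.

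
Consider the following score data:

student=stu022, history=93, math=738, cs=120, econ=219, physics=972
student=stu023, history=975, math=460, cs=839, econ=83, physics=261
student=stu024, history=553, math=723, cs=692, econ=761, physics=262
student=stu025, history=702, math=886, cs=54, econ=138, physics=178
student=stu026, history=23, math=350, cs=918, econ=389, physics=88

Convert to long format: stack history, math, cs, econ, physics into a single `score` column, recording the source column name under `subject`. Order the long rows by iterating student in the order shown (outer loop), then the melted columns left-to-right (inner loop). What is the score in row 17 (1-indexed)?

25 rows total (5 × 5). Row 17: index ⌊(17-1)/5⌋ = 3 into student → stu025; (17-1) mod 5 = 1 into the melted columns → math.
So row 17 is (stu025, math, 886); score = 886.

886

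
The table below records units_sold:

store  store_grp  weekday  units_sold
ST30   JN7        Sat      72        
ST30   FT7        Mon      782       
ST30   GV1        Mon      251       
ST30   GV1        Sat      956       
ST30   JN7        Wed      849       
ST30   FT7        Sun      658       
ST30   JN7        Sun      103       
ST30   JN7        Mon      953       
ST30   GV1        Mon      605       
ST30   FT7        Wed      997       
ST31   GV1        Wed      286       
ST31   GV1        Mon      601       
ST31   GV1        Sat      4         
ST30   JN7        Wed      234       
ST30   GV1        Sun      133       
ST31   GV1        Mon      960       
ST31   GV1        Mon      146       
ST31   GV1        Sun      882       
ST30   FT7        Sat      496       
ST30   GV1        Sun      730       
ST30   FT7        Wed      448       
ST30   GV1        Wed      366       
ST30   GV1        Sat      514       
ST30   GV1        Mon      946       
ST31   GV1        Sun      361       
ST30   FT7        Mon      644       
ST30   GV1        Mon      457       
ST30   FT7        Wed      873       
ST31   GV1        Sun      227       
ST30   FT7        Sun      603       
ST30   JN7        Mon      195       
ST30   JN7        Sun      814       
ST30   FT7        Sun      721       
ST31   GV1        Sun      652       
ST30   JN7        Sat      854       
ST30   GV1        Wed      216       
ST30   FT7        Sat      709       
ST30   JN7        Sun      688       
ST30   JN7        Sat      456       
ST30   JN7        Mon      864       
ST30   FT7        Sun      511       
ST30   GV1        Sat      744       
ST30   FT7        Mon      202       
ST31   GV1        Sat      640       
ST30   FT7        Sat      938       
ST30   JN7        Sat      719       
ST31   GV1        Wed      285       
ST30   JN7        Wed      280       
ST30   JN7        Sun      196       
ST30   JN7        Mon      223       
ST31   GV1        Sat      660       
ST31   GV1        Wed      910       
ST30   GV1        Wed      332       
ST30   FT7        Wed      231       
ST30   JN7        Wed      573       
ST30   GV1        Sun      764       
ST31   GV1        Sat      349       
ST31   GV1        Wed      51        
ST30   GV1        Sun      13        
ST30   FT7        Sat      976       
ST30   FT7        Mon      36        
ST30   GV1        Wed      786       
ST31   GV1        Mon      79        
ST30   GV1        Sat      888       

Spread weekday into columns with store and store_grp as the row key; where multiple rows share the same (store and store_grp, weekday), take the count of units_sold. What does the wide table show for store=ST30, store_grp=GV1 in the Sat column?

Rows with store=ST30, store_grp=GV1 and weekday=Sat: units_sold values are 956, 514, 744, 888.
4 rows match — count = 4.

4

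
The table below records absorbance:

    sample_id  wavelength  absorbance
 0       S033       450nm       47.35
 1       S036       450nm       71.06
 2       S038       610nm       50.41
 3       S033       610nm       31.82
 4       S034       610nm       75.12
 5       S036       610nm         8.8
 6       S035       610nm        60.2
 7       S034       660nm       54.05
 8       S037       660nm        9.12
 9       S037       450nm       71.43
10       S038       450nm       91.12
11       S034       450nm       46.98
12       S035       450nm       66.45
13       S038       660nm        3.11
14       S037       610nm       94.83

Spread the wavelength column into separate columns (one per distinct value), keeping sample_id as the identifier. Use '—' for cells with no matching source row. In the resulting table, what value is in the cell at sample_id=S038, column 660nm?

3.11

The long row with sample_id=S038, wavelength=660nm has absorbance=3.11.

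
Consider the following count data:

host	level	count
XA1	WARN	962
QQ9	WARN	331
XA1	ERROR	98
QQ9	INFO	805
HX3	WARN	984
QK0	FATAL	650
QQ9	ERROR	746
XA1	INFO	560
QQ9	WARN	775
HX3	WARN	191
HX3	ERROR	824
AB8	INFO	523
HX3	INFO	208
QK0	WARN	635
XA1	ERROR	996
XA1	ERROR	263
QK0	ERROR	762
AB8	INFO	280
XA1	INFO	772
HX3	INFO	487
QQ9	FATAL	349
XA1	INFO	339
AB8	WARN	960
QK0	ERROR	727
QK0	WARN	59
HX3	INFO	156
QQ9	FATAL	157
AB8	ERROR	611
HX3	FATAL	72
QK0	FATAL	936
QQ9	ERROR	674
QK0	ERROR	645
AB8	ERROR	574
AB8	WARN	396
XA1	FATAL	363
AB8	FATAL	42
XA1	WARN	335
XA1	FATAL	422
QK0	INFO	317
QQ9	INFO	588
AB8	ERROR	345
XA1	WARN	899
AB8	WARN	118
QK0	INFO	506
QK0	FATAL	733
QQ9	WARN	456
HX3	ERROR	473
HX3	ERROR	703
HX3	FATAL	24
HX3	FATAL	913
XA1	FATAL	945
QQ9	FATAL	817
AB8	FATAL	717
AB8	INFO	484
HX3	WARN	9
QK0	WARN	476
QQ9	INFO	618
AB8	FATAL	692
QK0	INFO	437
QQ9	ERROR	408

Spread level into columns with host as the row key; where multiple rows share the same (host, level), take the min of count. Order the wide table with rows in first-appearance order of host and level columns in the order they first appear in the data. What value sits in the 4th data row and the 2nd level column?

645

With rows in first-appearance order of host, row 4 is host=QK0. level columns in first-appearance order: WARN, ERROR, INFO, FATAL; column 2 is ERROR.
Long rows with host=QK0, level=ERROR: min(762, 727, 645) = 645.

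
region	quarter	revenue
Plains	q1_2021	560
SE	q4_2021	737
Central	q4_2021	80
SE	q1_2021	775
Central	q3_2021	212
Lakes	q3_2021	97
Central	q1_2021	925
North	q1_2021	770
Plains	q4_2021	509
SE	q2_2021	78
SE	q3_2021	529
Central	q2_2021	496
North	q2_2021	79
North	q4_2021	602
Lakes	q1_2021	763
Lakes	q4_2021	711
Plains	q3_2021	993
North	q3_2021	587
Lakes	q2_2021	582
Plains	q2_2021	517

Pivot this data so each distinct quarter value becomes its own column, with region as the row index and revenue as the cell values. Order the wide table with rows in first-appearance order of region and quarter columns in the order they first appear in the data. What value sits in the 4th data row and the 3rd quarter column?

97

With rows in first-appearance order of region, row 4 is region=Lakes. quarter columns in first-appearance order: q1_2021, q4_2021, q3_2021, q2_2021; column 3 is q3_2021.
Long rows with region=Lakes, quarter=q3_2021: revenue = 97.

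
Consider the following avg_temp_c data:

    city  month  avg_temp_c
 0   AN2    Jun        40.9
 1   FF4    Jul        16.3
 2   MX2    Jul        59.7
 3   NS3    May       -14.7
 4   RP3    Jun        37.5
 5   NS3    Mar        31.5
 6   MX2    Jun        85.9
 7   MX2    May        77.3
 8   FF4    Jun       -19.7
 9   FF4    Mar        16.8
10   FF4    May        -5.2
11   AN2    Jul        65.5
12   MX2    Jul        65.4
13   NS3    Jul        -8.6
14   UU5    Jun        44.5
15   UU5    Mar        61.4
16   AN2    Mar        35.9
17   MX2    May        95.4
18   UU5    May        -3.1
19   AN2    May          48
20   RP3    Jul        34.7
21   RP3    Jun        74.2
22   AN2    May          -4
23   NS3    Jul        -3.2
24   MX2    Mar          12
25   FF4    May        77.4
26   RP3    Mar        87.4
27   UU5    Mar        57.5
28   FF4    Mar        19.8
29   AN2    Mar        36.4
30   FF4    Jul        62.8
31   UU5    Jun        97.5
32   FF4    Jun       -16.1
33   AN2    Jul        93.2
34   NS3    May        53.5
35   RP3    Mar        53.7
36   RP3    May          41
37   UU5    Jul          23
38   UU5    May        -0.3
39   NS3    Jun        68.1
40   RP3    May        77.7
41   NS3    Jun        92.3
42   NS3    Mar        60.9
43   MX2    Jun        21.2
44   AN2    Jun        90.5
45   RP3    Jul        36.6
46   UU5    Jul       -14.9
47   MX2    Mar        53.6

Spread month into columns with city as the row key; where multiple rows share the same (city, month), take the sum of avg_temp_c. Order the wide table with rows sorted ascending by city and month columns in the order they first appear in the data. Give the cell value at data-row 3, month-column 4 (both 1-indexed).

With rows sorted ascending by city, row 3 is city=MX2. month columns in first-appearance order: Jun, Jul, May, Mar; column 4 is Mar.
Long rows with city=MX2, month=Mar: 12 + 53.6 = 65.6.

65.6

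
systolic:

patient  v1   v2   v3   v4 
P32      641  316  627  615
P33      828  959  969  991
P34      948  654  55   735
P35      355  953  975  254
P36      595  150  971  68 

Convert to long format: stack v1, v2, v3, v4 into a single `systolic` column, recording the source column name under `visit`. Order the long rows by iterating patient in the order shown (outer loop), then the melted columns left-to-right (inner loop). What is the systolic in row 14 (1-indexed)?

953

20 rows total (5 × 4). Row 14: index ⌊(14-1)/4⌋ = 3 into patient → P35; (14-1) mod 4 = 1 into the melted columns → v2.
So row 14 is (P35, v2, 953); systolic = 953.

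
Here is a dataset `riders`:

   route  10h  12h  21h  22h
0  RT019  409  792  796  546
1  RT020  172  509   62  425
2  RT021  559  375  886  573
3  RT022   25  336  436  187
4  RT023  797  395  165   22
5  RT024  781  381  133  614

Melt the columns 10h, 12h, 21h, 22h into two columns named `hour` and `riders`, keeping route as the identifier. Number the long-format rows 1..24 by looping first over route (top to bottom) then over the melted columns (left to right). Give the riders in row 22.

24 rows total (6 × 4). Row 22: index ⌊(22-1)/4⌋ = 5 into route → RT024; (22-1) mod 4 = 1 into the melted columns → 12h.
So row 22 is (RT024, 12h, 381); riders = 381.

381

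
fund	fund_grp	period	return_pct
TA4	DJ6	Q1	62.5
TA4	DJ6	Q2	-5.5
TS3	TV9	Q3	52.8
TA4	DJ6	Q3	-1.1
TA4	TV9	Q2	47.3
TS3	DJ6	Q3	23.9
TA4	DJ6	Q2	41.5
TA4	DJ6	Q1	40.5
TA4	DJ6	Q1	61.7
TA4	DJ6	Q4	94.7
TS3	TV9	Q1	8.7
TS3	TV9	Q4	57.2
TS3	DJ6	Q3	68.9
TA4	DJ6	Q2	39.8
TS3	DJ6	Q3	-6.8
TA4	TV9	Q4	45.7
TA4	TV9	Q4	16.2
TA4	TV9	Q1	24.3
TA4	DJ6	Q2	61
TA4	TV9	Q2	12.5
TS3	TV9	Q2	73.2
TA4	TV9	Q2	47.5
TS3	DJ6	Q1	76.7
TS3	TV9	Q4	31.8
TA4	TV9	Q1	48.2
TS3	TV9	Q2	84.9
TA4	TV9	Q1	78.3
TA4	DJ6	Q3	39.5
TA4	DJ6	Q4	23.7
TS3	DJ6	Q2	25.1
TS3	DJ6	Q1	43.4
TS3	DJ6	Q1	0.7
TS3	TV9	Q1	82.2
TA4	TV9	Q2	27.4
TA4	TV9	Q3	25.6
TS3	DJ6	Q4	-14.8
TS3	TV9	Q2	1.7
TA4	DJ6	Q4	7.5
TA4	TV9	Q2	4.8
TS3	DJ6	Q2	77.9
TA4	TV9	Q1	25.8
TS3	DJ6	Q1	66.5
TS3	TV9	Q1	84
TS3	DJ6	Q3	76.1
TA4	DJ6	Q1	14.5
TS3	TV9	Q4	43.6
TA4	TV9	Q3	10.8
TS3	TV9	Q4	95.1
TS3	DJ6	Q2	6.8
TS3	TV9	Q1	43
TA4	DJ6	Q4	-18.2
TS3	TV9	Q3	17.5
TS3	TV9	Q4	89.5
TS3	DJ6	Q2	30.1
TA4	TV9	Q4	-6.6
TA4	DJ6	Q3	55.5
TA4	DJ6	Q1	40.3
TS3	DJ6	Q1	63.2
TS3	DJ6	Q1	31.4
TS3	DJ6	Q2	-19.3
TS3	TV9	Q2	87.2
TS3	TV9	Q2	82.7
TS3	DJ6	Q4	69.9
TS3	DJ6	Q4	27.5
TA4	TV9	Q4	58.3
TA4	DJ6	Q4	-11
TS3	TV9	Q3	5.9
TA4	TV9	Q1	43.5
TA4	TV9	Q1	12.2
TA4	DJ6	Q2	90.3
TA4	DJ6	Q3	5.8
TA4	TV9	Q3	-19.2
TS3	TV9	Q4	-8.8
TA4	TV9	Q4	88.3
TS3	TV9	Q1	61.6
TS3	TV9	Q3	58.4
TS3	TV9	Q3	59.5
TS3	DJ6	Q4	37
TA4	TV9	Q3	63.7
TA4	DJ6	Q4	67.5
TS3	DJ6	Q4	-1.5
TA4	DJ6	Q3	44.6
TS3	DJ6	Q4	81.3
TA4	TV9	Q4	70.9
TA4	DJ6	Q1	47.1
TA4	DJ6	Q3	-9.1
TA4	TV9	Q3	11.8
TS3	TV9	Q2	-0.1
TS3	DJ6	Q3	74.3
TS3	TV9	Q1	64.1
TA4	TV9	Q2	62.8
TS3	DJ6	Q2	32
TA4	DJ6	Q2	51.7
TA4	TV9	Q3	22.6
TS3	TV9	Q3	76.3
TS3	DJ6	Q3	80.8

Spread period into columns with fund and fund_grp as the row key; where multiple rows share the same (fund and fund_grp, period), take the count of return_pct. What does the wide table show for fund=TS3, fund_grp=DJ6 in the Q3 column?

6

Rows with fund=TS3, fund_grp=DJ6 and period=Q3: return_pct values are 23.9, 68.9, -6.8, 76.1, 74.3, 80.8.
6 rows match — count = 6.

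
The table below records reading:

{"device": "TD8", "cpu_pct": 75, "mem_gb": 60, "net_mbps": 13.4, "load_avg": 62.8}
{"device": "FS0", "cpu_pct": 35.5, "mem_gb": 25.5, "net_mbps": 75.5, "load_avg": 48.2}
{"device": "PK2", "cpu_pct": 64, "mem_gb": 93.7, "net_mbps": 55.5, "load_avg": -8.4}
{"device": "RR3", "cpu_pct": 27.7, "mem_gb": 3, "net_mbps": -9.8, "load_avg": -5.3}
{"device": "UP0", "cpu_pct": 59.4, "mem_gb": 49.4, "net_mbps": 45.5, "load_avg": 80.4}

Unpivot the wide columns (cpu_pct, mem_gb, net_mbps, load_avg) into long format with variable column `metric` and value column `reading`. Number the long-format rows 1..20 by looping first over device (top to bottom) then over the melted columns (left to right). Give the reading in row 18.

20 rows total (5 × 4). Row 18: index ⌊(18-1)/4⌋ = 4 into device → UP0; (18-1) mod 4 = 1 into the melted columns → mem_gb.
So row 18 is (UP0, mem_gb, 49.4); reading = 49.4.

49.4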